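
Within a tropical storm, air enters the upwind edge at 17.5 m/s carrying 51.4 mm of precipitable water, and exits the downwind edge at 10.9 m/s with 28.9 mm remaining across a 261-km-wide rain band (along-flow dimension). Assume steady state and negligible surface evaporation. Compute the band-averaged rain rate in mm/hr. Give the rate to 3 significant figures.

R ≈ 8.06 mm/hr

Column moisture flux per unit crosswind length is F = V × PW.
Inflow: F_in = 17.5 × 51.4 = 899.5 mm·m/s
Outflow: F_out = 10.9 × 28.9 = 315.01 mm·m/s
Steady-state rate R = (F_in − F_out)/L = (899.5 − 315.01) / 261000 m = 2.239e-03 mm/s.
R = 2.239e-03 × 3600 = 8.06 mm/hr.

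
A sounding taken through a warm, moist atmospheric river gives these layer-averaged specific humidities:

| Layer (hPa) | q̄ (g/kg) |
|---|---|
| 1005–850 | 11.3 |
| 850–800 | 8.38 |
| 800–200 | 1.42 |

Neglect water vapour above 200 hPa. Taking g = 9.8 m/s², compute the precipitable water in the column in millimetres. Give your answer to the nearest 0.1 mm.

Precipitable water is the column-integrated vapour mass per unit area: PW = (1/g) Σ q̄ Δp, with q in kg/kg and Δp in Pa (1 kg/m² of water = 1 mm).
Layer 1005–850 hPa: Δp = 155 hPa = 15500 Pa, q̄ = 0.0113 kg/kg → 0.0113 × 15500 / 9.8 = 17.87 mm
Layer 850–800 hPa: Δp = 50 hPa = 5000 Pa, q̄ = 0.00838 kg/kg → 0.00838 × 5000 / 9.8 = 4.28 mm
Layer 800–200 hPa: Δp = 600 hPa = 60000 Pa, q̄ = 0.00142 kg/kg → 0.00142 × 60000 / 9.8 = 8.69 mm
PW = 17.87 + 4.28 + 8.69 = 30.84 ≈ 30.8 mm.

PW ≈ 30.8 mm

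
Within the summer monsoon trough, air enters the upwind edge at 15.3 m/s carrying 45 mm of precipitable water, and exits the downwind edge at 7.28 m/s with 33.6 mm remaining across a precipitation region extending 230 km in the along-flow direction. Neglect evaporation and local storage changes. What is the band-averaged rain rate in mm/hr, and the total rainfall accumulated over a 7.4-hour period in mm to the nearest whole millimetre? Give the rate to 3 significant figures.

Column moisture flux per unit crosswind length is F = V × PW.
Inflow: F_in = 15.3 × 45 = 688.5 mm·m/s
Outflow: F_out = 7.28 × 33.6 = 244.608 mm·m/s
Steady-state rate R = (F_in − F_out)/L = (688.5 − 244.608) / 230000 m = 1.930e-03 mm/s.
R = 1.930e-03 × 3600 = 6.95 mm/hr.
Over 7.4 h: total = 6.95 × 7.4 = 51.43 ≈ 51 mm.

R ≈ 6.95 mm/hr; total ≈ 51 mm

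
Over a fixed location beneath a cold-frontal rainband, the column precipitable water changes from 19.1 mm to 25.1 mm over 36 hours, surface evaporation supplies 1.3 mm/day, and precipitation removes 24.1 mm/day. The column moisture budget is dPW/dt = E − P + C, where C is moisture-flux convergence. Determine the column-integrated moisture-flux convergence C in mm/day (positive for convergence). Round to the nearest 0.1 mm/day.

dPW/dt = (25.1 − 19.1) mm / (36/24 day) = +4.000 mm/day.
C = dPW/dt − E + P = (+4.000) − 1.3 + 24.1 = 26.8 mm/day.

C ≈ 26.8 mm/day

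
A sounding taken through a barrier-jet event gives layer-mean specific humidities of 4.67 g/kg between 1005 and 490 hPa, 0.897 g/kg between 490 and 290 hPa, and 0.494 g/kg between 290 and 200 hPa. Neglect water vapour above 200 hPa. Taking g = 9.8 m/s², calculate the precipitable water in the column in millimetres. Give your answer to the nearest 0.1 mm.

Precipitable water is the column-integrated vapour mass per unit area: PW = (1/g) Σ q̄ Δp, with q in kg/kg and Δp in Pa (1 kg/m² of water = 1 mm).
Layer 1005–490 hPa: Δp = 515 hPa = 51500 Pa, q̄ = 0.00467 kg/kg → 0.00467 × 51500 / 9.8 = 24.54 mm
Layer 490–290 hPa: Δp = 200 hPa = 20000 Pa, q̄ = 0.000897 kg/kg → 0.000897 × 20000 / 9.8 = 1.83 mm
Layer 290–200 hPa: Δp = 90 hPa = 9000 Pa, q̄ = 0.000494 kg/kg → 0.000494 × 9000 / 9.8 = 0.45 mm
PW = 24.54 + 1.83 + 0.45 = 26.82 ≈ 26.8 mm.

PW ≈ 26.8 mm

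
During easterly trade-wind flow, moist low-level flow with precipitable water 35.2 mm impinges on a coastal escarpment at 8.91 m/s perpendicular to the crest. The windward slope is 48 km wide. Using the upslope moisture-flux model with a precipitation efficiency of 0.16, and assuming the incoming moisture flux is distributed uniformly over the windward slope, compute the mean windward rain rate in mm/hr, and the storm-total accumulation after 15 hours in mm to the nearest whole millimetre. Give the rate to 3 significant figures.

Incoming column moisture flux per unit ridge length: F = V × PW = 8.91 × 35.2 = 313.632 mm·m/s.
Spread over the 48 km slope with efficiency ε = 0.16: R = ε·F/W = 0.16 × 313.632 / 48000 m = 1.045e-03 mm/s.
R = 1.045e-03 × 3600 = 3.76 mm/hr.
Over 15 h: total = 3.76 × 15 = 56.4 ≈ 56 mm.

R ≈ 3.76 mm/hr; total ≈ 56 mm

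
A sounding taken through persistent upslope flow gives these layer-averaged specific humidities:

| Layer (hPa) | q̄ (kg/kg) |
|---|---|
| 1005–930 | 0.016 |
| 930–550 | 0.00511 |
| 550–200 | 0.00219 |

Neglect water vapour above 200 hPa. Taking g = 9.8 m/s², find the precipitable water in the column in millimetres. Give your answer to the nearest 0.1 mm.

Precipitable water is the column-integrated vapour mass per unit area: PW = (1/g) Σ q̄ Δp, with q in kg/kg and Δp in Pa (1 kg/m² of water = 1 mm).
Layer 1005–930 hPa: Δp = 75 hPa = 7500 Pa, q̄ = 0.016 kg/kg → 0.016 × 7500 / 9.8 = 12.24 mm
Layer 930–550 hPa: Δp = 380 hPa = 38000 Pa, q̄ = 0.00511 kg/kg → 0.00511 × 38000 / 9.8 = 19.81 mm
Layer 550–200 hPa: Δp = 350 hPa = 35000 Pa, q̄ = 0.00219 kg/kg → 0.00219 × 35000 / 9.8 = 7.82 mm
PW = 12.24 + 19.81 + 7.82 = 39.87 ≈ 39.9 mm.

PW ≈ 39.9 mm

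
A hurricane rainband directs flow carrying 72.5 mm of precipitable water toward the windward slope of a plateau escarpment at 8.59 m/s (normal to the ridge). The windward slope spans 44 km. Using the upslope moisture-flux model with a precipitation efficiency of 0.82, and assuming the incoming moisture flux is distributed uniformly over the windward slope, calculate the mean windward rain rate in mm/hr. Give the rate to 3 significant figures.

R ≈ 41.8 mm/hr

Incoming column moisture flux per unit ridge length: F = V × PW = 8.59 × 72.5 = 622.775 mm·m/s.
Spread over the 44 km slope with efficiency ε = 0.82: R = ε·F/W = 0.82 × 622.775 / 44000 m = 1.161e-02 mm/s.
R = 1.161e-02 × 3600 = 41.8 mm/hr.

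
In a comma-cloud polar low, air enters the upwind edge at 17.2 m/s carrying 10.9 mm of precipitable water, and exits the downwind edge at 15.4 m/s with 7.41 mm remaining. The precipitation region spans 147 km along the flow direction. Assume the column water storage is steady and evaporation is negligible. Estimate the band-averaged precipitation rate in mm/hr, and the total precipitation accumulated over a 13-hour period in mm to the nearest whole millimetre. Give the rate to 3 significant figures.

R ≈ 1.80 mm/hr; total ≈ 23 mm

Column moisture flux per unit crosswind length is F = V × PW.
Inflow: F_in = 17.2 × 10.9 = 187.48 mm·m/s
Outflow: F_out = 15.4 × 7.41 = 114.114 mm·m/s
Steady-state rate R = (F_in − F_out)/L = (187.48 − 114.114) / 147000 m = 4.991e-04 mm/s.
R = 4.991e-04 × 3600 = 1.80 mm/hr.
Over 13 h: total = 1.80 × 13 = 23.4 ≈ 23 mm.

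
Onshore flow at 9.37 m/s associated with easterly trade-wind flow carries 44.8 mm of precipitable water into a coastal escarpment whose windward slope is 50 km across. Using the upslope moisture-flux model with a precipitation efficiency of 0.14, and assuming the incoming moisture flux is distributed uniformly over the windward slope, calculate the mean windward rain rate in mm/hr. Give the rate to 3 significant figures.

Incoming column moisture flux per unit ridge length: F = V × PW = 9.37 × 44.8 = 419.776 mm·m/s.
Spread over the 50 km slope with efficiency ε = 0.14: R = ε·F/W = 0.14 × 419.776 / 50000 m = 1.175e-03 mm/s.
R = 1.175e-03 × 3600 = 4.23 mm/hr.

R ≈ 4.23 mm/hr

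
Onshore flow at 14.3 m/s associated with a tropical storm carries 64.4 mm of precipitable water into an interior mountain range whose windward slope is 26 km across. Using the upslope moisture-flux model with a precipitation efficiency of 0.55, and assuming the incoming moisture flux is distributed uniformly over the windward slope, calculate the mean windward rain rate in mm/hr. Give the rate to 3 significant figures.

R ≈ 70.1 mm/hr

Incoming column moisture flux per unit ridge length: F = V × PW = 14.3 × 64.4 = 920.92 mm·m/s.
Spread over the 26 km slope with efficiency ε = 0.55: R = ε·F/W = 0.55 × 920.92 / 26000 m = 1.948e-02 mm/s.
R = 1.948e-02 × 3600 = 70.1 mm/hr.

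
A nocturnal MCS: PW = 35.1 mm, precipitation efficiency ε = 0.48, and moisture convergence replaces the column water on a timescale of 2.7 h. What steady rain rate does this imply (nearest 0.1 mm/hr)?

Each overturning extracts ε × PW = 0.48 × 35.1 = 16.848 mm.
Rate = ε·PW / τ = 16.848 / 2.7 h = 6.2 mm/hr.

R ≈ 6.2 mm/hr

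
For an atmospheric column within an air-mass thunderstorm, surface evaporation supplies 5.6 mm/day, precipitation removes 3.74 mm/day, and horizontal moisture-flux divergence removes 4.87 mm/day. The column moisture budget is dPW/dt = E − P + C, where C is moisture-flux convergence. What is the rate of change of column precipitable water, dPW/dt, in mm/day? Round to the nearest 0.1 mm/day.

dPW/dt ≈ -3.0 mm/day

dPW/dt = E − P + C = 5.6 − 3.74 + (-4.87) = -3.0 mm/day.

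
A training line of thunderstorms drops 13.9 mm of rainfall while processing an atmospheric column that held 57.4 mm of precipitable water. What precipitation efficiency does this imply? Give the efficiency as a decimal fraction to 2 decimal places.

ε ≈ 0.24

ε = rainfall / PW = 13.9 / 57.4 = 0.24.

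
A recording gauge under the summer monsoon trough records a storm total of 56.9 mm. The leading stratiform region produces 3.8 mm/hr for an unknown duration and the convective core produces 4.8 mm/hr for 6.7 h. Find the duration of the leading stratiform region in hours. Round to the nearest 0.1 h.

duration ≈ 6.5 h

Known phases: 4.8 × 6.7 = 32.16 mm.
Remaining depth = 56.9 − 32.16 = 24.74 mm.
Duration = 24.74 / 3.8 = 6.5 h.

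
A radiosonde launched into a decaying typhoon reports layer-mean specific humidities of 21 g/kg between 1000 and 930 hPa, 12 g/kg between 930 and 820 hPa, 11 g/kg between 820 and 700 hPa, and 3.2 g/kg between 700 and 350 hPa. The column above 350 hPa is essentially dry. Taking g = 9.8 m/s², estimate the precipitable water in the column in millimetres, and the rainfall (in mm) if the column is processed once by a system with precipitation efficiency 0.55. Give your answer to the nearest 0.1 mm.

PW ≈ 53.4 mm; rainfall ≈ 29.4 mm

Precipitable water is the column-integrated vapour mass per unit area: PW = (1/g) Σ q̄ Δp, with q in kg/kg and Δp in Pa (1 kg/m² of water = 1 mm).
Layer 1000–930 hPa: Δp = 70 hPa = 7000 Pa, q̄ = 0.021 kg/kg → 0.021 × 7000 / 9.8 = 15.00 mm
Layer 930–820 hPa: Δp = 110 hPa = 11000 Pa, q̄ = 0.012 kg/kg → 0.012 × 11000 / 9.8 = 13.47 mm
Layer 820–700 hPa: Δp = 120 hPa = 12000 Pa, q̄ = 0.011 kg/kg → 0.011 × 12000 / 9.8 = 13.47 mm
Layer 700–350 hPa: Δp = 350 hPa = 35000 Pa, q̄ = 0.0032 kg/kg → 0.0032 × 35000 / 9.8 = 11.43 mm
PW = 15.00 + 13.47 + 13.47 + 11.43 = 53.37 ≈ 53.4 mm.
Rainfall = ε × PW = 0.55 × 53.4 = 29.4 mm.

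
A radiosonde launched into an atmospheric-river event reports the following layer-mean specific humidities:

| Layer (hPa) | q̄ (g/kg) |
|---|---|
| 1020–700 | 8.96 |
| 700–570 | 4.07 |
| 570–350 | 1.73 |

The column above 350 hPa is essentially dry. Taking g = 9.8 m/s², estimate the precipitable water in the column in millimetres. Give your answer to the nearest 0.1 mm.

PW ≈ 38.5 mm

Precipitable water is the column-integrated vapour mass per unit area: PW = (1/g) Σ q̄ Δp, with q in kg/kg and Δp in Pa (1 kg/m² of water = 1 mm).
Layer 1020–700 hPa: Δp = 320 hPa = 32000 Pa, q̄ = 0.00896 kg/kg → 0.00896 × 32000 / 9.8 = 29.26 mm
Layer 700–570 hPa: Δp = 130 hPa = 13000 Pa, q̄ = 0.00407 kg/kg → 0.00407 × 13000 / 9.8 = 5.40 mm
Layer 570–350 hPa: Δp = 220 hPa = 22000 Pa, q̄ = 0.00173 kg/kg → 0.00173 × 22000 / 9.8 = 3.88 mm
PW = 29.26 + 5.40 + 3.88 = 38.54 ≈ 38.5 mm.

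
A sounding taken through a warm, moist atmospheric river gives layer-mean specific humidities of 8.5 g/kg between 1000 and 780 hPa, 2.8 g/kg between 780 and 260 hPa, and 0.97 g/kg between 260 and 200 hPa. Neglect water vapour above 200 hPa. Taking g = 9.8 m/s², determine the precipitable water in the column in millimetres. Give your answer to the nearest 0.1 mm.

PW ≈ 34.5 mm

Precipitable water is the column-integrated vapour mass per unit area: PW = (1/g) Σ q̄ Δp, with q in kg/kg and Δp in Pa (1 kg/m² of water = 1 mm).
Layer 1000–780 hPa: Δp = 220 hPa = 22000 Pa, q̄ = 0.0085 kg/kg → 0.0085 × 22000 / 9.8 = 19.08 mm
Layer 780–260 hPa: Δp = 520 hPa = 52000 Pa, q̄ = 0.0028 kg/kg → 0.0028 × 52000 / 9.8 = 14.86 mm
Layer 260–200 hPa: Δp = 60 hPa = 6000 Pa, q̄ = 0.00097 kg/kg → 0.00097 × 6000 / 9.8 = 0.59 mm
PW = 19.08 + 14.86 + 0.59 = 34.53 ≈ 34.5 mm.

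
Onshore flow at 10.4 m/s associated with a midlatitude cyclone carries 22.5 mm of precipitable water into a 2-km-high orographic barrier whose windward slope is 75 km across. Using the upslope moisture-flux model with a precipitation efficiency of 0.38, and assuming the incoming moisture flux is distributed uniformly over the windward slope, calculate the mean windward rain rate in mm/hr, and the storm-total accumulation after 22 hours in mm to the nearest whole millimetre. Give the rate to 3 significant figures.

R ≈ 4.27 mm/hr; total ≈ 94 mm

Incoming column moisture flux per unit ridge length: F = V × PW = 10.4 × 22.5 = 234 mm·m/s.
Spread over the 75 km slope with efficiency ε = 0.38: R = ε·F/W = 0.38 × 234 / 75000 m = 1.186e-03 mm/s.
R = 1.186e-03 × 3600 = 4.27 mm/hr.
Over 22 h: total = 4.27 × 22 = 93.94 ≈ 94 mm.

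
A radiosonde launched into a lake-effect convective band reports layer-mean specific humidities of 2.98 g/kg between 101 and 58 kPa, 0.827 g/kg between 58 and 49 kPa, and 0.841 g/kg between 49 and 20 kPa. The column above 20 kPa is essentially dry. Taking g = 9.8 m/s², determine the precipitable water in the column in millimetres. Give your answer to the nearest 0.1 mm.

Precipitable water is the column-integrated vapour mass per unit area: PW = (1/g) Σ q̄ Δp, with q in kg/kg and Δp in Pa (1 kg/m² of water = 1 mm).
Layer 101–58 kPa: Δp = 430 hPa = 43000 Pa, q̄ = 0.00298 kg/kg → 0.00298 × 43000 / 9.8 = 13.08 mm
Layer 58–49 kPa: Δp = 90 hPa = 9000 Pa, q̄ = 0.000827 kg/kg → 0.000827 × 9000 / 9.8 = 0.76 mm
Layer 49–20 kPa: Δp = 290 hPa = 29000 Pa, q̄ = 0.000841 kg/kg → 0.000841 × 29000 / 9.8 = 2.49 mm
PW = 13.08 + 0.76 + 2.49 = 16.33 ≈ 16.3 mm.

PW ≈ 16.3 mm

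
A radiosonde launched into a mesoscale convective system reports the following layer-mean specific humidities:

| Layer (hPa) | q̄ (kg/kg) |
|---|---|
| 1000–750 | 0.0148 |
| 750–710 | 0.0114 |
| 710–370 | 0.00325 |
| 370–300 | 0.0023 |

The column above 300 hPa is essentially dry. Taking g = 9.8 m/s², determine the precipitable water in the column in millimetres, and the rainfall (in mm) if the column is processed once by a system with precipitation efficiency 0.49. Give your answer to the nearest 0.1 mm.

PW ≈ 55.3 mm; rainfall ≈ 27.1 mm

Precipitable water is the column-integrated vapour mass per unit area: PW = (1/g) Σ q̄ Δp, with q in kg/kg and Δp in Pa (1 kg/m² of water = 1 mm).
Layer 1000–750 hPa: Δp = 250 hPa = 25000 Pa, q̄ = 0.0148 kg/kg → 0.0148 × 25000 / 9.8 = 37.76 mm
Layer 750–710 hPa: Δp = 40 hPa = 4000 Pa, q̄ = 0.0114 kg/kg → 0.0114 × 4000 / 9.8 = 4.65 mm
Layer 710–370 hPa: Δp = 340 hPa = 34000 Pa, q̄ = 0.00325 kg/kg → 0.00325 × 34000 / 9.8 = 11.28 mm
Layer 370–300 hPa: Δp = 70 hPa = 7000 Pa, q̄ = 0.0023 kg/kg → 0.0023 × 7000 / 9.8 = 1.64 mm
PW = 37.76 + 4.65 + 11.28 + 1.64 = 55.33 ≈ 55.3 mm.
Rainfall = ε × PW = 0.49 × 55.3 = 27.1 mm.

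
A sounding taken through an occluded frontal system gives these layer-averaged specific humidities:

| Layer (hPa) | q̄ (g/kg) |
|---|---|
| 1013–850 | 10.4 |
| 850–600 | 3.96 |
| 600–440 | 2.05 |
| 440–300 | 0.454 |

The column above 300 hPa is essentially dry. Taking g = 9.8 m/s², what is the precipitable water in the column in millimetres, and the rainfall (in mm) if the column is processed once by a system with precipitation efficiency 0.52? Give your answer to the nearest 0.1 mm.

PW ≈ 31.4 mm; rainfall ≈ 16.3 mm

Precipitable water is the column-integrated vapour mass per unit area: PW = (1/g) Σ q̄ Δp, with q in kg/kg and Δp in Pa (1 kg/m² of water = 1 mm).
Layer 1013–850 hPa: Δp = 163 hPa = 16300 Pa, q̄ = 0.0104 kg/kg → 0.0104 × 16300 / 9.8 = 17.30 mm
Layer 850–600 hPa: Δp = 250 hPa = 25000 Pa, q̄ = 0.00396 kg/kg → 0.00396 × 25000 / 9.8 = 10.10 mm
Layer 600–440 hPa: Δp = 160 hPa = 16000 Pa, q̄ = 0.00205 kg/kg → 0.00205 × 16000 / 9.8 = 3.35 mm
Layer 440–300 hPa: Δp = 140 hPa = 14000 Pa, q̄ = 0.000454 kg/kg → 0.000454 × 14000 / 9.8 = 0.65 mm
PW = 17.30 + 10.10 + 3.35 + 0.65 = 31.40 ≈ 31.4 mm.
Rainfall = ε × PW = 0.52 × 31.4 = 16.3 mm.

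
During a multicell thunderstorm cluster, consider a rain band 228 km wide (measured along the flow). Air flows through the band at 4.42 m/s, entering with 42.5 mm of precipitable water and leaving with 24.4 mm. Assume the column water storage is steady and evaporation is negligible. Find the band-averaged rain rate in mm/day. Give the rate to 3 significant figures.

R ≈ 30.3 mm/day

Column moisture flux per unit crosswind length is F = V × PW.
Inflow: F_in = 4.42 × 42.5 = 187.85 mm·m/s
Outflow: F_out = 4.42 × 24.4 = 107.848 mm·m/s
Steady-state rate R = (F_in − F_out)/L = (187.85 − 107.848) / 228000 m = 3.509e-04 mm/s.
R = 3.509e-04 × 3600 × 24 = 30.3 mm/day.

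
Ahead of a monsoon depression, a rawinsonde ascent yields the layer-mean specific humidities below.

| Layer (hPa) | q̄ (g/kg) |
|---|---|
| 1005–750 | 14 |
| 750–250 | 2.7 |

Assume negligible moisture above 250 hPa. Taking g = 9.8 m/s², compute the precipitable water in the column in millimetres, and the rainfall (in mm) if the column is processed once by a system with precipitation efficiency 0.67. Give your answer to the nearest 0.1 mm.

PW ≈ 50.2 mm; rainfall ≈ 33.6 mm

Precipitable water is the column-integrated vapour mass per unit area: PW = (1/g) Σ q̄ Δp, with q in kg/kg and Δp in Pa (1 kg/m² of water = 1 mm).
Layer 1005–750 hPa: Δp = 255 hPa = 25500 Pa, q̄ = 0.014 kg/kg → 0.014 × 25500 / 9.8 = 36.43 mm
Layer 750–250 hPa: Δp = 500 hPa = 50000 Pa, q̄ = 0.0027 kg/kg → 0.0027 × 50000 / 9.8 = 13.78 mm
PW = 36.43 + 13.78 = 50.21 ≈ 50.2 mm.
Rainfall = ε × PW = 0.67 × 50.2 = 33.6 mm.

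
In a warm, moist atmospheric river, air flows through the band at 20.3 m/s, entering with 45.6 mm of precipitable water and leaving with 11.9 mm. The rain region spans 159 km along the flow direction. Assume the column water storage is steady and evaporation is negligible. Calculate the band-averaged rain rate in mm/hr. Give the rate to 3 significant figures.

R ≈ 15.5 mm/hr

Column moisture flux per unit crosswind length is F = V × PW.
Inflow: F_in = 20.3 × 45.6 = 925.68 mm·m/s
Outflow: F_out = 20.3 × 11.9 = 241.57 mm·m/s
Steady-state rate R = (F_in − F_out)/L = (925.68 − 241.57) / 159000 m = 4.303e-03 mm/s.
R = 4.303e-03 × 3600 = 15.5 mm/hr.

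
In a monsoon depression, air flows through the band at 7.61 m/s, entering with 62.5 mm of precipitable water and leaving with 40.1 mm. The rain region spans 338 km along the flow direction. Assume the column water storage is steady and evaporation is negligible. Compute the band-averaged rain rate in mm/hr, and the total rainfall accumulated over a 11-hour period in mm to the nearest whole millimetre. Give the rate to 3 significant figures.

R ≈ 1.82 mm/hr; total ≈ 20 mm

Column moisture flux per unit crosswind length is F = V × PW.
Inflow: F_in = 7.61 × 62.5 = 475.625 mm·m/s
Outflow: F_out = 7.61 × 40.1 = 305.161 mm·m/s
Steady-state rate R = (F_in − F_out)/L = (475.625 − 305.161) / 338000 m = 5.043e-04 mm/s.
R = 5.043e-04 × 3600 = 1.82 mm/hr.
Over 11 h: total = 1.82 × 11 = 20.02 ≈ 20 mm.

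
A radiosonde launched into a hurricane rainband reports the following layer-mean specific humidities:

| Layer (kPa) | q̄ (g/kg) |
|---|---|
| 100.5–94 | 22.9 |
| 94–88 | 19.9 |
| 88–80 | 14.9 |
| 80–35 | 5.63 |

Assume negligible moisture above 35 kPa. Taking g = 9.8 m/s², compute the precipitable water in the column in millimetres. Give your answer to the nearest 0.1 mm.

Precipitable water is the column-integrated vapour mass per unit area: PW = (1/g) Σ q̄ Δp, with q in kg/kg and Δp in Pa (1 kg/m² of water = 1 mm).
Layer 100.5–94 kPa: Δp = 65 hPa = 6500 Pa, q̄ = 0.0229 kg/kg → 0.0229 × 6500 / 9.8 = 15.19 mm
Layer 94–88 kPa: Δp = 60 hPa = 6000 Pa, q̄ = 0.0199 kg/kg → 0.0199 × 6000 / 9.8 = 12.18 mm
Layer 88–80 kPa: Δp = 80 hPa = 8000 Pa, q̄ = 0.0149 kg/kg → 0.0149 × 8000 / 9.8 = 12.16 mm
Layer 80–35 kPa: Δp = 450 hPa = 45000 Pa, q̄ = 0.00563 kg/kg → 0.00563 × 45000 / 9.8 = 25.85 mm
PW = 15.19 + 12.18 + 12.16 + 25.85 = 65.38 ≈ 65.4 mm.

PW ≈ 65.4 mm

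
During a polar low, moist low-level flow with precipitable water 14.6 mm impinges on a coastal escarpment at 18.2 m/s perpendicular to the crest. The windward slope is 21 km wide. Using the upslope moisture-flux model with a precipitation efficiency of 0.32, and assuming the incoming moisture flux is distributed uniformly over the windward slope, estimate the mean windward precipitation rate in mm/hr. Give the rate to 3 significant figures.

R ≈ 14.6 mm/hr

Incoming column moisture flux per unit ridge length: F = V × PW = 18.2 × 14.6 = 265.72 mm·m/s.
Spread over the 21 km slope with efficiency ε = 0.32: R = ε·F/W = 0.32 × 265.72 / 21000 m = 4.049e-03 mm/s.
R = 4.049e-03 × 3600 = 14.6 mm/hr.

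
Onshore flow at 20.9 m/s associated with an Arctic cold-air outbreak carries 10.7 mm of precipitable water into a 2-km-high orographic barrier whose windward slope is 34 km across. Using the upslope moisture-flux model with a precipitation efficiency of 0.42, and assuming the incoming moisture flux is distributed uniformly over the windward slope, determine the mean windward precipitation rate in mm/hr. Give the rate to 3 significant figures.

Incoming column moisture flux per unit ridge length: F = V × PW = 20.9 × 10.7 = 223.63 mm·m/s.
Spread over the 34 km slope with efficiency ε = 0.42: R = ε·F/W = 0.42 × 223.63 / 34000 m = 2.762e-03 mm/s.
R = 2.762e-03 × 3600 = 9.94 mm/hr.

R ≈ 9.94 mm/hr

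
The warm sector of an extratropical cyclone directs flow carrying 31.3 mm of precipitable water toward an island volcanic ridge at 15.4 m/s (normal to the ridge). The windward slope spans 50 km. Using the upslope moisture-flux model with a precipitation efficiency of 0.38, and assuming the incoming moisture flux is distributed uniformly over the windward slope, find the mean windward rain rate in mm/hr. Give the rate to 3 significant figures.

Incoming column moisture flux per unit ridge length: F = V × PW = 15.4 × 31.3 = 482.02 mm·m/s.
Spread over the 50 km slope with efficiency ε = 0.38: R = ε·F/W = 0.38 × 482.02 / 50000 m = 3.663e-03 mm/s.
R = 3.663e-03 × 3600 = 13.2 mm/hr.

R ≈ 13.2 mm/hr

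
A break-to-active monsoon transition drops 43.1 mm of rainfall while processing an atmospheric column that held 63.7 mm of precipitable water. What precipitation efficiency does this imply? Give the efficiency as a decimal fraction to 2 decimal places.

ε ≈ 0.68

ε = rainfall / PW = 43.1 / 63.7 = 0.68.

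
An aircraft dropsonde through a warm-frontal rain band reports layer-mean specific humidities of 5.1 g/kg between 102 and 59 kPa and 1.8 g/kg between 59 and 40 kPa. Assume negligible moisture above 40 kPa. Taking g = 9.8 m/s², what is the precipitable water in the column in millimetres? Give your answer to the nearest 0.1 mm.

PW ≈ 25.9 mm

Precipitable water is the column-integrated vapour mass per unit area: PW = (1/g) Σ q̄ Δp, with q in kg/kg and Δp in Pa (1 kg/m² of water = 1 mm).
Layer 102–59 kPa: Δp = 430 hPa = 43000 Pa, q̄ = 0.0051 kg/kg → 0.0051 × 43000 / 9.8 = 22.38 mm
Layer 59–40 kPa: Δp = 190 hPa = 19000 Pa, q̄ = 0.0018 kg/kg → 0.0018 × 19000 / 9.8 = 3.49 mm
PW = 22.38 + 3.49 = 25.87 ≈ 25.9 mm.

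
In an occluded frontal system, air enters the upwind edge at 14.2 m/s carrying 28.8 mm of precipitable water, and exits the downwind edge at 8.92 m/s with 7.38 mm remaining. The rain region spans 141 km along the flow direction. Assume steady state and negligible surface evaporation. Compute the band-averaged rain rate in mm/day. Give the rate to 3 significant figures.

R ≈ 210 mm/day

Column moisture flux per unit crosswind length is F = V × PW.
Inflow: F_in = 14.2 × 28.8 = 408.96 mm·m/s
Outflow: F_out = 8.92 × 7.38 = 65.8296 mm·m/s
Steady-state rate R = (F_in − F_out)/L = (408.96 − 65.8296) / 141000 m = 2.434e-03 mm/s.
R = 2.434e-03 × 3600 × 24 = 210 mm/day.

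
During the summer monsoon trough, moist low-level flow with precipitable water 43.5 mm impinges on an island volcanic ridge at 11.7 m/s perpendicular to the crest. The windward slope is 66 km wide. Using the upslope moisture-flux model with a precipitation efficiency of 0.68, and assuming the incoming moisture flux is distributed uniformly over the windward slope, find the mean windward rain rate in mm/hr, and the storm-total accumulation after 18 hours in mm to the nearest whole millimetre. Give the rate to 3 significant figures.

Incoming column moisture flux per unit ridge length: F = V × PW = 11.7 × 43.5 = 508.95 mm·m/s.
Spread over the 66 km slope with efficiency ε = 0.68: R = ε·F/W = 0.68 × 508.95 / 66000 m = 5.244e-03 mm/s.
R = 5.244e-03 × 3600 = 18.9 mm/hr.
Over 18 h: total = 18.9 × 18 = 340.2 ≈ 340 mm.

R ≈ 18.9 mm/hr; total ≈ 340 mm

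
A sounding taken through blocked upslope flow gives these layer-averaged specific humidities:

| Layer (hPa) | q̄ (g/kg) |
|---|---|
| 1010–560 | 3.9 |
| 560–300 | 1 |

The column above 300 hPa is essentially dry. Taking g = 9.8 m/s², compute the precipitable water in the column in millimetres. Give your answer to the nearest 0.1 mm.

Precipitable water is the column-integrated vapour mass per unit area: PW = (1/g) Σ q̄ Δp, with q in kg/kg and Δp in Pa (1 kg/m² of water = 1 mm).
Layer 1010–560 hPa: Δp = 450 hPa = 45000 Pa, q̄ = 0.0039 kg/kg → 0.0039 × 45000 / 9.8 = 17.91 mm
Layer 560–300 hPa: Δp = 260 hPa = 26000 Pa, q̄ = 0.001 kg/kg → 0.001 × 26000 / 9.8 = 2.65 mm
PW = 17.91 + 2.65 = 20.56 ≈ 20.6 mm.

PW ≈ 20.6 mm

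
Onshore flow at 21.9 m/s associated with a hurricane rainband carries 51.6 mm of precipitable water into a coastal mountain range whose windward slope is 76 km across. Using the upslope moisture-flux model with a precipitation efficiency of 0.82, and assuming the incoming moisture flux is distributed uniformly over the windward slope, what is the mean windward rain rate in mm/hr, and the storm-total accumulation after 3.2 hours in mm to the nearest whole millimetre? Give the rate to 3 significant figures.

R ≈ 43.9 mm/hr; total ≈ 140 mm

Incoming column moisture flux per unit ridge length: F = V × PW = 21.9 × 51.6 = 1130.04 mm·m/s.
Spread over the 76 km slope with efficiency ε = 0.82: R = ε·F/W = 0.82 × 1130.04 / 76000 m = 1.219e-02 mm/s.
R = 1.219e-02 × 3600 = 43.9 mm/hr.
Over 3.2 h: total = 43.9 × 3.2 = 140.48 ≈ 140 mm.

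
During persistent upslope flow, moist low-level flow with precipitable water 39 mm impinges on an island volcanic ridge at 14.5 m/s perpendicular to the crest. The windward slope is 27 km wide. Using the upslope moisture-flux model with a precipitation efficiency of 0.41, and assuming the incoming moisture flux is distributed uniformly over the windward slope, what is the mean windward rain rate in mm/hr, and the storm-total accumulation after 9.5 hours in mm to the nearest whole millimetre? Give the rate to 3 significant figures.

R ≈ 30.9 mm/hr; total ≈ 294 mm

Incoming column moisture flux per unit ridge length: F = V × PW = 14.5 × 39 = 565.5 mm·m/s.
Spread over the 27 km slope with efficiency ε = 0.41: R = ε·F/W = 0.41 × 565.5 / 27000 m = 8.587e-03 mm/s.
R = 8.587e-03 × 3600 = 30.9 mm/hr.
Over 9.5 h: total = 30.9 × 9.5 = 293.55 ≈ 294 mm.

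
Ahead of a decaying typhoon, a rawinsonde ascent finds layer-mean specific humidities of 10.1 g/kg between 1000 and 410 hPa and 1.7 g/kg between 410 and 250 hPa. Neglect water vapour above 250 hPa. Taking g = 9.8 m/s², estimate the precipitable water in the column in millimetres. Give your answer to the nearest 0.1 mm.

PW ≈ 63.6 mm

Precipitable water is the column-integrated vapour mass per unit area: PW = (1/g) Σ q̄ Δp, with q in kg/kg and Δp in Pa (1 kg/m² of water = 1 mm).
Layer 1000–410 hPa: Δp = 590 hPa = 59000 Pa, q̄ = 0.0101 kg/kg → 0.0101 × 59000 / 9.8 = 60.81 mm
Layer 410–250 hPa: Δp = 160 hPa = 16000 Pa, q̄ = 0.0017 kg/kg → 0.0017 × 16000 / 9.8 = 2.78 mm
PW = 60.81 + 2.78 = 63.59 ≈ 63.6 mm.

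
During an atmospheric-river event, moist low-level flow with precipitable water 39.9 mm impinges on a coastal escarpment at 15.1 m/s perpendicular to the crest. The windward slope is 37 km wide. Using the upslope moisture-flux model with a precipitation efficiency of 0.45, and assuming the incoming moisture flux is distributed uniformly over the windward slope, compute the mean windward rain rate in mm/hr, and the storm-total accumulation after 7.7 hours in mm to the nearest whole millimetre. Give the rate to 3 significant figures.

Incoming column moisture flux per unit ridge length: F = V × PW = 15.1 × 39.9 = 602.49 mm·m/s.
Spread over the 37 km slope with efficiency ε = 0.45: R = ε·F/W = 0.45 × 602.49 / 37000 m = 7.328e-03 mm/s.
R = 7.328e-03 × 3600 = 26.4 mm/hr.
Over 7.7 h: total = 26.4 × 7.7 = 203.28 ≈ 203 mm.

R ≈ 26.4 mm/hr; total ≈ 203 mm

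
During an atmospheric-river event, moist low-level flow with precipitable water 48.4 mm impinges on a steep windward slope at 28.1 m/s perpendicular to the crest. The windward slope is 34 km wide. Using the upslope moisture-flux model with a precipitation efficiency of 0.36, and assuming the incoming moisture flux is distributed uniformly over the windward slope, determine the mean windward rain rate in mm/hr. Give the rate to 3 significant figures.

R ≈ 51.8 mm/hr

Incoming column moisture flux per unit ridge length: F = V × PW = 28.1 × 48.4 = 1360.04 mm·m/s.
Spread over the 34 km slope with efficiency ε = 0.36: R = ε·F/W = 0.36 × 1360.04 / 34000 m = 1.440e-02 mm/s.
R = 1.440e-02 × 3600 = 51.8 mm/hr.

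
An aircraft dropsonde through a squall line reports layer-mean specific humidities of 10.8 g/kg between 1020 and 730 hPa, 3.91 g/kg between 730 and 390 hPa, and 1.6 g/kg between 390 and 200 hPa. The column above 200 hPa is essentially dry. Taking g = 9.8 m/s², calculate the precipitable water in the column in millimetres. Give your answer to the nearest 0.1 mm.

Precipitable water is the column-integrated vapour mass per unit area: PW = (1/g) Σ q̄ Δp, with q in kg/kg and Δp in Pa (1 kg/m² of water = 1 mm).
Layer 1020–730 hPa: Δp = 290 hPa = 29000 Pa, q̄ = 0.0108 kg/kg → 0.0108 × 29000 / 9.8 = 31.96 mm
Layer 730–390 hPa: Δp = 340 hPa = 34000 Pa, q̄ = 0.00391 kg/kg → 0.00391 × 34000 / 9.8 = 13.57 mm
Layer 390–200 hPa: Δp = 190 hPa = 19000 Pa, q̄ = 0.0016 kg/kg → 0.0016 × 19000 / 9.8 = 3.10 mm
PW = 31.96 + 13.57 + 3.10 = 48.63 ≈ 48.6 mm.

PW ≈ 48.6 mm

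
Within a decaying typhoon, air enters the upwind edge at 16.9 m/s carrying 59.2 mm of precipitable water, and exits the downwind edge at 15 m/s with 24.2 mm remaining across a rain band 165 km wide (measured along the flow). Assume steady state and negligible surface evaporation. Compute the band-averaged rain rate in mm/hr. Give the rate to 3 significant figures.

Column moisture flux per unit crosswind length is F = V × PW.
Inflow: F_in = 16.9 × 59.2 = 1000.48 mm·m/s
Outflow: F_out = 15 × 24.2 = 363 mm·m/s
Steady-state rate R = (F_in − F_out)/L = (1000.48 − 363) / 165000 m = 3.864e-03 mm/s.
R = 3.864e-03 × 3600 = 13.9 mm/hr.

R ≈ 13.9 mm/hr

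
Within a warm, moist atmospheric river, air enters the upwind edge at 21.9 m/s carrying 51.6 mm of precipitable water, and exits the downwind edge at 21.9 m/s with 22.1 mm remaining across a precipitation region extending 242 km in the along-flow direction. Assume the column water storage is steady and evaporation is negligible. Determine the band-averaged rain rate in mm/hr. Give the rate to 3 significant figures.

R ≈ 9.61 mm/hr

Column moisture flux per unit crosswind length is F = V × PW.
Inflow: F_in = 21.9 × 51.6 = 1130.04 mm·m/s
Outflow: F_out = 21.9 × 22.1 = 483.99 mm·m/s
Steady-state rate R = (F_in − F_out)/L = (1130.04 − 483.99) / 242000 m = 2.670e-03 mm/s.
R = 2.670e-03 × 3600 = 9.61 mm/hr.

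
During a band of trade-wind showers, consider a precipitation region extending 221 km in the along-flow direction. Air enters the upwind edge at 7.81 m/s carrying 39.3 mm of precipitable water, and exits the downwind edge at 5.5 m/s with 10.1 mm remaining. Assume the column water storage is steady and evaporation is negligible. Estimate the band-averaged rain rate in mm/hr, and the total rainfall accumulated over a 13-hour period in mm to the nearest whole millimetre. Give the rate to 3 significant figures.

Column moisture flux per unit crosswind length is F = V × PW.
Inflow: F_in = 7.81 × 39.3 = 306.933 mm·m/s
Outflow: F_out = 5.5 × 10.1 = 55.55 mm·m/s
Steady-state rate R = (F_in − F_out)/L = (306.933 − 55.55) / 221000 m = 1.137e-03 mm/s.
R = 1.137e-03 × 3600 = 4.09 mm/hr.
Over 13 h: total = 4.09 × 13 = 53.17 ≈ 53 mm.

R ≈ 4.09 mm/hr; total ≈ 53 mm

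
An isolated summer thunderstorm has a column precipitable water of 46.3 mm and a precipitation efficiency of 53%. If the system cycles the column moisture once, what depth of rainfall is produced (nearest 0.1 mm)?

Rainfall = ε × PW = 0.53 × 46.3 = 24.5 mm.

rainfall ≈ 24.5 mm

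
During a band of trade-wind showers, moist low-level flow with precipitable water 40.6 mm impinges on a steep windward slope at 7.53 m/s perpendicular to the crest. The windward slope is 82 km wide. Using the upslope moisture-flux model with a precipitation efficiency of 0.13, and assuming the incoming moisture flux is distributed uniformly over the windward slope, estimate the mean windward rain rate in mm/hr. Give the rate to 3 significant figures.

R ≈ 1.74 mm/hr

Incoming column moisture flux per unit ridge length: F = V × PW = 7.53 × 40.6 = 305.718 mm·m/s.
Spread over the 82 km slope with efficiency ε = 0.13: R = ε·F/W = 0.13 × 305.718 / 82000 m = 4.847e-04 mm/s.
R = 4.847e-04 × 3600 = 1.74 mm/hr.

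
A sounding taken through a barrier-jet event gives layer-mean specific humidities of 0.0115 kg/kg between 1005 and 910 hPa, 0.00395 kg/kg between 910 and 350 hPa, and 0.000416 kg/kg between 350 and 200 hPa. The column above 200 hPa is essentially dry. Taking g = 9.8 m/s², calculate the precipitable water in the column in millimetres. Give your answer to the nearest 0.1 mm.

Precipitable water is the column-integrated vapour mass per unit area: PW = (1/g) Σ q̄ Δp, with q in kg/kg and Δp in Pa (1 kg/m² of water = 1 mm).
Layer 1005–910 hPa: Δp = 95 hPa = 9500 Pa, q̄ = 0.0115 kg/kg → 0.0115 × 9500 / 9.8 = 11.15 mm
Layer 910–350 hPa: Δp = 560 hPa = 56000 Pa, q̄ = 0.00395 kg/kg → 0.00395 × 56000 / 9.8 = 22.57 mm
Layer 350–200 hPa: Δp = 150 hPa = 15000 Pa, q̄ = 0.000416 kg/kg → 0.000416 × 15000 / 9.8 = 0.64 mm
PW = 11.15 + 22.57 + 0.64 = 34.36 ≈ 34.4 mm.

PW ≈ 34.4 mm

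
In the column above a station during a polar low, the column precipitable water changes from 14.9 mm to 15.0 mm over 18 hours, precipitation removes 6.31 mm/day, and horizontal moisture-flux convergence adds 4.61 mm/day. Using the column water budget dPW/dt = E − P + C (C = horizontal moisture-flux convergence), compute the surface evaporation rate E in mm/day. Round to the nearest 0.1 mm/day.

E ≈ 1.8 mm/day

dPW/dt = (15.0 − 14.9) mm / (18/24 day) = +0.133 mm/day.
E = dPW/dt + P − C = (+0.133) + 6.31 − (4.61) = 1.8 mm/day.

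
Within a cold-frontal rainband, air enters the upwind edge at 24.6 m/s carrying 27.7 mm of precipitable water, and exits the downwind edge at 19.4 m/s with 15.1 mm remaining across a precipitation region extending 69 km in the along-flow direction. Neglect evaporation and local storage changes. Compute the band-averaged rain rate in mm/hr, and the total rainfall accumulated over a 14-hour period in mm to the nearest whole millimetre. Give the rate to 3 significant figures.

Column moisture flux per unit crosswind length is F = V × PW.
Inflow: F_in = 24.6 × 27.7 = 681.42 mm·m/s
Outflow: F_out = 19.4 × 15.1 = 292.94 mm·m/s
Steady-state rate R = (F_in − F_out)/L = (681.42 − 292.94) / 69000 m = 5.630e-03 mm/s.
R = 5.630e-03 × 3600 = 20.3 mm/hr.
Over 14 h: total = 20.3 × 14 = 284.2 ≈ 284 mm.

R ≈ 20.3 mm/hr; total ≈ 284 mm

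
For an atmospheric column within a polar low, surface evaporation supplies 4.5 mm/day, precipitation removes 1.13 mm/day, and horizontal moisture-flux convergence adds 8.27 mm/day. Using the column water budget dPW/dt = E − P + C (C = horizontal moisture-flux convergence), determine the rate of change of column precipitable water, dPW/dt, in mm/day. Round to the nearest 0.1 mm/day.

dPW/dt = E − P + C = 4.5 − 1.13 + (8.27) = 11.6 mm/day.

dPW/dt ≈ 11.6 mm/day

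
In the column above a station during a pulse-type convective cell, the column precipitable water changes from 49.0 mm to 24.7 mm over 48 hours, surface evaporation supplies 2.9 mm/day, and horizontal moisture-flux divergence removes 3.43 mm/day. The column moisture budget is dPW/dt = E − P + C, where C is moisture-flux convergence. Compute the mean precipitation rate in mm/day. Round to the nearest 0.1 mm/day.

dPW/dt = (24.7 − 49.0) mm / (48/24 day) = -12.150 mm/day.
P = E + C − dPW/dt = 2.9 + (-3.43) − (-12.150) = 11.6 mm/day.

P ≈ 11.6 mm/day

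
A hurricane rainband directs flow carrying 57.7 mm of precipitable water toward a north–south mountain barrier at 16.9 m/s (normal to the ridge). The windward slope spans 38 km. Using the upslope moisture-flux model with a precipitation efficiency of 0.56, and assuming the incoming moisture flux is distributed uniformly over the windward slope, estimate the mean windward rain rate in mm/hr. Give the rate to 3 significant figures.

Incoming column moisture flux per unit ridge length: F = V × PW = 16.9 × 57.7 = 975.13 mm·m/s.
Spread over the 38 km slope with efficiency ε = 0.56: R = ε·F/W = 0.56 × 975.13 / 38000 m = 1.437e-02 mm/s.
R = 1.437e-02 × 3600 = 51.7 mm/hr.

R ≈ 51.7 mm/hr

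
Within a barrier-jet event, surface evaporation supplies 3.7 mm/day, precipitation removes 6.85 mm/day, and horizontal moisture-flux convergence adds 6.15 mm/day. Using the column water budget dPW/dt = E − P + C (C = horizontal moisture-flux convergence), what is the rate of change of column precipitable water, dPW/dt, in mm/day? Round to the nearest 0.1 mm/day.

dPW/dt = E − P + C = 3.7 − 6.85 + (6.15) = 3.0 mm/day.

dPW/dt ≈ 3.0 mm/day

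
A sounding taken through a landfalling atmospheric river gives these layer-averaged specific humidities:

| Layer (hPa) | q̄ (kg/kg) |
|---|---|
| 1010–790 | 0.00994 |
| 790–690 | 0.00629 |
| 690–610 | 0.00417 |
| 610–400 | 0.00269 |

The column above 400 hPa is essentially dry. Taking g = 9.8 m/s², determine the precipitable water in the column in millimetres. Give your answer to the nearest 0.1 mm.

PW ≈ 37.9 mm

Precipitable water is the column-integrated vapour mass per unit area: PW = (1/g) Σ q̄ Δp, with q in kg/kg and Δp in Pa (1 kg/m² of water = 1 mm).
Layer 1010–790 hPa: Δp = 220 hPa = 22000 Pa, q̄ = 0.00994 kg/kg → 0.00994 × 22000 / 9.8 = 22.31 mm
Layer 790–690 hPa: Δp = 100 hPa = 10000 Pa, q̄ = 0.00629 kg/kg → 0.00629 × 10000 / 9.8 = 6.42 mm
Layer 690–610 hPa: Δp = 80 hPa = 8000 Pa, q̄ = 0.00417 kg/kg → 0.00417 × 8000 / 9.8 = 3.40 mm
Layer 610–400 hPa: Δp = 210 hPa = 21000 Pa, q̄ = 0.00269 kg/kg → 0.00269 × 21000 / 9.8 = 5.76 mm
PW = 22.31 + 6.42 + 3.40 + 5.76 = 37.89 ≈ 37.9 mm.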